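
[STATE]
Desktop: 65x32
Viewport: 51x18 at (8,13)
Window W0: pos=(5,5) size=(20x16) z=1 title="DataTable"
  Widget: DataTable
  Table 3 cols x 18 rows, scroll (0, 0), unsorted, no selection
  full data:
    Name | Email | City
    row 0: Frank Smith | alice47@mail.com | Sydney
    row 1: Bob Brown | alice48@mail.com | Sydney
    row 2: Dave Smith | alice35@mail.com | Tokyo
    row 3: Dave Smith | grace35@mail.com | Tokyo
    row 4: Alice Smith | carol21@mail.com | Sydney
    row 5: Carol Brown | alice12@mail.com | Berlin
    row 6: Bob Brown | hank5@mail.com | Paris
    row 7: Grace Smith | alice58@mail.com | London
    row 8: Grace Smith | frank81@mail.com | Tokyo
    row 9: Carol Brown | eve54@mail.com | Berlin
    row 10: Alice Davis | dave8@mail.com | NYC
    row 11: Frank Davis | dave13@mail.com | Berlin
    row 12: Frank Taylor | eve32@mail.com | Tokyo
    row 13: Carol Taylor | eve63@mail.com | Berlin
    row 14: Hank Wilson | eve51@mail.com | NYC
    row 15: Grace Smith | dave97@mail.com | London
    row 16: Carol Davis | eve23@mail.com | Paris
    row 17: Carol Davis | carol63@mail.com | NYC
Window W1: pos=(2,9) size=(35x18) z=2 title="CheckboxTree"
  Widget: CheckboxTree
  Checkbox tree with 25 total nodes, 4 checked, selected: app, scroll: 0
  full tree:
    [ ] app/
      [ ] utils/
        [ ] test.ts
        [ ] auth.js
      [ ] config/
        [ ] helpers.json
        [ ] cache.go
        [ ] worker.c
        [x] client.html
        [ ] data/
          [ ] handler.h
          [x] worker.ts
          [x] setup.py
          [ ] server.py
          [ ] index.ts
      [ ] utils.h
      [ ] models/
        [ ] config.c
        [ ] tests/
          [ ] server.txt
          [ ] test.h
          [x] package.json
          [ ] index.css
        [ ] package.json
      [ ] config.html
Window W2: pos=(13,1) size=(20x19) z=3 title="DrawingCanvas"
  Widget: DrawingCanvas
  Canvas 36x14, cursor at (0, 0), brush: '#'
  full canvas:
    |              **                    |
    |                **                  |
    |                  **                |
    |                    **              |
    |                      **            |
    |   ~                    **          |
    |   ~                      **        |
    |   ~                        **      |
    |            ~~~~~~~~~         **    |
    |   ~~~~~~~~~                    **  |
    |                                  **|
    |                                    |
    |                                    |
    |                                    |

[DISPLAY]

] uti┃   ~~~~~~~~~      ┃   ┃                      
[ ] t┃                  ┃   ┃                      
[ ] a┃                  ┃   ┃                      
] con┃                  ┃   ┃                      
[ ] h┃                  ┃   ┃                      
[ ] c┃                  ┃   ┃                      
[ ] w┗━━━━━━━━━━━━━━━━━━┛   ┃                      
[x] client.html             ┃                      
[-] data/                   ┃                      
  [ ] handler.h             ┃                      
  [x] worker.ts             ┃                      
  [x] setup.py              ┃                      
  [ ] server.py             ┃                      
━━━━━━━━━━━━━━━━━━━━━━━━━━━━┛                      
                                                   
                                                   
                                                   
                                                   


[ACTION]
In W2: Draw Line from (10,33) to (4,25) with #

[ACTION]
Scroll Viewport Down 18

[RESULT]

[ ] t┃                  ┃   ┃                      
[ ] a┃                  ┃   ┃                      
] con┃                  ┃   ┃                      
[ ] h┃                  ┃   ┃                      
[ ] c┃                  ┃   ┃                      
[ ] w┗━━━━━━━━━━━━━━━━━━┛   ┃                      
[x] client.html             ┃                      
[-] data/                   ┃                      
  [ ] handler.h             ┃                      
  [x] worker.ts             ┃                      
  [x] setup.py              ┃                      
  [ ] server.py             ┃                      
━━━━━━━━━━━━━━━━━━━━━━━━━━━━┛                      
                                                   
                                                   
                                                   
                                                   
                                                   


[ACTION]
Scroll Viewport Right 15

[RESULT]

                  ┃   ┃                            
                  ┃   ┃                            
                  ┃   ┃                            
                  ┃   ┃                            
                  ┃   ┃                            
━━━━━━━━━━━━━━━━━━┛   ┃                            
ient.html             ┃                            
ta/                   ┃                            
handler.h             ┃                            
worker.ts             ┃                            
setup.py              ┃                            
server.py             ┃                            
━━━━━━━━━━━━━━━━━━━━━━┛                            
                                                   
                                                   
                                                   
                                                   
                                                   


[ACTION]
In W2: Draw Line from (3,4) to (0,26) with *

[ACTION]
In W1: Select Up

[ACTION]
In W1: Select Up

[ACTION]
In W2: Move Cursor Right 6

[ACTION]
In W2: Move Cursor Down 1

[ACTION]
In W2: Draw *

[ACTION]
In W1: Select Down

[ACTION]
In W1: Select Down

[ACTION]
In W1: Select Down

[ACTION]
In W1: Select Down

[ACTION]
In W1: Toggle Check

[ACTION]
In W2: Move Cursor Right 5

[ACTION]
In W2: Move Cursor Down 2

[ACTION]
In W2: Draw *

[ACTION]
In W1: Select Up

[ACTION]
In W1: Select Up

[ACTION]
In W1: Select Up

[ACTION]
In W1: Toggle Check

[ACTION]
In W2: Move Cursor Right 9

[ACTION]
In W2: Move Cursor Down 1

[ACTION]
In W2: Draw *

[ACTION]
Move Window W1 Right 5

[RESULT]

                  ┃        ┃                       
                  ┃        ┃                       
                  ┃        ┃                       
                  ┃        ┃                       
                  ┃        ┃                       
━━━━━━━━━━━━━━━━━━┛        ┃                       
x] client.html             ┃                       
x] data/                   ┃                       
 [x] handler.h             ┃                       
 [x] worker.ts             ┃                       
 [x] setup.py              ┃                       
 [x] server.py             ┃                       
━━━━━━━━━━━━━━━━━━━━━━━━━━━┛                       
                                                   
                                                   
                                                   
                                                   
                                                   


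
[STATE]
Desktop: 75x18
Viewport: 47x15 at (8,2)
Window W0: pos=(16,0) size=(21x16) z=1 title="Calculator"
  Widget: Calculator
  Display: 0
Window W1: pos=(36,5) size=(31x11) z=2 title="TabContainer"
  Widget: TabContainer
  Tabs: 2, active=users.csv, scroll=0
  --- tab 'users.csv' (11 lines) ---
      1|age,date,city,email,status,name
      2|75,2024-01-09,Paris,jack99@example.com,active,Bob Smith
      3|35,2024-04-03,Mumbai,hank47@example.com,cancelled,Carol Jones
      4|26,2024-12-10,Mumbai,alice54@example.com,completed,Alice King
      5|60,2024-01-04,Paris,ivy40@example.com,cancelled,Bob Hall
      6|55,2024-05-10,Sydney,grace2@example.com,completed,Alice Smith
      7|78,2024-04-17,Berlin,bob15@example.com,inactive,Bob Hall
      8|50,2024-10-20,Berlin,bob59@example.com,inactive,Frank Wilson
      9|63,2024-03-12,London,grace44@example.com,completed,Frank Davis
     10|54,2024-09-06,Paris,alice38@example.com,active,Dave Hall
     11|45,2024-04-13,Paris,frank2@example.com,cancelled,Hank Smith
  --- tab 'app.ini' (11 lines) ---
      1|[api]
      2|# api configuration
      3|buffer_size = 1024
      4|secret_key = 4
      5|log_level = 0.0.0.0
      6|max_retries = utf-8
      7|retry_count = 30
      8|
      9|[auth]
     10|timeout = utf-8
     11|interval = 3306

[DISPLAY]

        ┠───────────────────┨                  
        ┃                  0┃                  
        ┃┌───┬───┬───┬───┐  ┃                  
        ┃│ 7 │ 8 │ 9 │ ÷ │  ┏━━━━━━━━━━━━━━━━━━
        ┃├───┼───┼───┼───┤  ┃ TabContainer     
        ┃│ 4 │ 5 │ 6 │ × │  ┠──────────────────
        ┃├───┼───┼───┼───┤  ┃[users.csv]│ app.i
        ┃│ 1 │ 2 │ 3 │ - │  ┃──────────────────
        ┃├───┼───┼───┼───┤  ┃age,date,city,emai
        ┃│ 0 │ . │ = │ + │  ┃75,2024-01-09,Pari
        ┃├───┼───┼───┼───┤  ┃35,2024-04-03,Mumb
        ┃│ C │ MC│ MR│ M+│  ┃26,2024-12-10,Mumb
        ┃└───┴───┴───┴───┘  ┃60,2024-01-04,Pari
        ┗━━━━━━━━━━━━━━━━━━━┗━━━━━━━━━━━━━━━━━━
                                               


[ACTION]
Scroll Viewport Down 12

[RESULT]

        ┃                  0┃                  
        ┃┌───┬───┬───┬───┐  ┃                  
        ┃│ 7 │ 8 │ 9 │ ÷ │  ┏━━━━━━━━━━━━━━━━━━
        ┃├───┼───┼───┼───┤  ┃ TabContainer     
        ┃│ 4 │ 5 │ 6 │ × │  ┠──────────────────
        ┃├───┼───┼───┼───┤  ┃[users.csv]│ app.i
        ┃│ 1 │ 2 │ 3 │ - │  ┃──────────────────
        ┃├───┼───┼───┼───┤  ┃age,date,city,emai
        ┃│ 0 │ . │ = │ + │  ┃75,2024-01-09,Pari
        ┃├───┼───┼───┼───┤  ┃35,2024-04-03,Mumb
        ┃│ C │ MC│ MR│ M+│  ┃26,2024-12-10,Mumb
        ┃└───┴───┴───┴───┘  ┃60,2024-01-04,Pari
        ┗━━━━━━━━━━━━━━━━━━━┗━━━━━━━━━━━━━━━━━━
                                               
                                               


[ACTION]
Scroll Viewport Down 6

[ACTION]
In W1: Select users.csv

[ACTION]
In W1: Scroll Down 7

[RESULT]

        ┃                  0┃                  
        ┃┌───┬───┬───┬───┐  ┃                  
        ┃│ 7 │ 8 │ 9 │ ÷ │  ┏━━━━━━━━━━━━━━━━━━
        ┃├───┼───┼───┼───┤  ┃ TabContainer     
        ┃│ 4 │ 5 │ 6 │ × │  ┠──────────────────
        ┃├───┼───┼───┼───┤  ┃[users.csv]│ app.i
        ┃│ 1 │ 2 │ 3 │ - │  ┃──────────────────
        ┃├───┼───┼───┼───┤  ┃50,2024-10-20,Berl
        ┃│ 0 │ . │ = │ + │  ┃63,2024-03-12,Lond
        ┃├───┼───┼───┼───┤  ┃54,2024-09-06,Pari
        ┃│ C │ MC│ MR│ M+│  ┃45,2024-04-13,Pari
        ┃└───┴───┴───┴───┘  ┃                  
        ┗━━━━━━━━━━━━━━━━━━━┗━━━━━━━━━━━━━━━━━━
                                               
                                               


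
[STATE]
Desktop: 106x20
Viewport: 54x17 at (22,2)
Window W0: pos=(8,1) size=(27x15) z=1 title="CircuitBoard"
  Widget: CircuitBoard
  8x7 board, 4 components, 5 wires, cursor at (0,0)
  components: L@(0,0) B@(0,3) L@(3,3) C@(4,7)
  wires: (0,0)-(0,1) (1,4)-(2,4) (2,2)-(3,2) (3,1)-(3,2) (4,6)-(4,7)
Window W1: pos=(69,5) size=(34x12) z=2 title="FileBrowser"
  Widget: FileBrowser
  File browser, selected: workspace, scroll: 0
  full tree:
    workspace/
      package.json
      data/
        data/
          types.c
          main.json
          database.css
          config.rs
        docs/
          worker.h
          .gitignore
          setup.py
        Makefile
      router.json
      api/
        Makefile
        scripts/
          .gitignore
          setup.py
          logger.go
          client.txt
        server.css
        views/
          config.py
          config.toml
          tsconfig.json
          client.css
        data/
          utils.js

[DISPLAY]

            ┃                                         
────────────┨                                         
5 6 7       ┃                                         
   B        ┃                                  ┏━━━━━━
            ┃                                  ┃ FileB
       ·    ┃                                  ┠──────
       │    ┃                                  ┃> [-] 
       ·    ┃                                  ┃    pa
            ┃                                  ┃    [+
   L        ┃                                  ┃    ro
            ┃                                  ┃    [+
            ┃                                  ┃      
            ┃                                  ┃      
━━━━━━━━━━━━┛                                  ┃      
                                               ┗━━━━━━
                                                      
                                                      


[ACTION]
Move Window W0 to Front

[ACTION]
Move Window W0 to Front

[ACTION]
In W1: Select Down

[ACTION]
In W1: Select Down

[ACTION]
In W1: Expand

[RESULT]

            ┃                                         
────────────┨                                         
5 6 7       ┃                                         
   B        ┃                                  ┏━━━━━━
            ┃                                  ┃ FileB
       ·    ┃                                  ┠──────
       │    ┃                                  ┃  [-] 
       ·    ┃                                  ┃    pa
            ┃                                  ┃  > [-
   L        ┃                                  ┃      
            ┃                                  ┃      
            ┃                                  ┃      
            ┃                                  ┃    ro
━━━━━━━━━━━━┛                                  ┃    [+
                                               ┗━━━━━━
                                                      
                                                      


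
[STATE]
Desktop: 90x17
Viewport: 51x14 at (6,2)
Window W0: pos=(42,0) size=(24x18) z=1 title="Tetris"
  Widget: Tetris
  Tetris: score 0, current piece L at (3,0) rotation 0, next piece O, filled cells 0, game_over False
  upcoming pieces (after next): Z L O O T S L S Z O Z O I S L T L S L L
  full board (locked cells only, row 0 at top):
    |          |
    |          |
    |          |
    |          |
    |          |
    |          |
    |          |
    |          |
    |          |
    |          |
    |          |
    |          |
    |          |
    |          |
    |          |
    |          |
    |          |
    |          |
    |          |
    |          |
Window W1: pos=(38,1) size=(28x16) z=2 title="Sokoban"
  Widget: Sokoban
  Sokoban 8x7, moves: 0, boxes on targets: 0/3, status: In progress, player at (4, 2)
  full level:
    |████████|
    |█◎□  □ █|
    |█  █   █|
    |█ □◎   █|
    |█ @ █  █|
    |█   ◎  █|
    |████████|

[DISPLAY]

                                ┃ Sokoban          
                                ┠──────────────────
                                ┃████████          
                                ┃█◎□  □ █          
                                ┃█  █   █          
                                ┃█ □◎   █          
                                ┃█ @ █  █          
                                ┃█   ◎  █          
                                ┃████████          
                                ┃Moves: 0  0/3     
                                ┃                  
                                ┃                  
                                ┃                  
                                ┃                  


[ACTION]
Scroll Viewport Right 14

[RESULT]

                  ┃ Sokoban                  ┃     
                  ┠──────────────────────────┨     
                  ┃████████                  ┃     
                  ┃█◎□  □ █                  ┃     
                  ┃█  █   █                  ┃     
                  ┃█ □◎   █                  ┃     
                  ┃█ @ █  █                  ┃     
                  ┃█   ◎  █                  ┃     
                  ┃████████                  ┃     
                  ┃Moves: 0  0/3             ┃     
                  ┃                          ┃     
                  ┃                          ┃     
                  ┃                          ┃     
                  ┃                          ┃     


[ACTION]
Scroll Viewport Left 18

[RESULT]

                                    ┃ Sokoban      
                                    ┠──────────────
                                    ┃████████      
                                    ┃█◎□  □ █      
                                    ┃█  █   █      
                                    ┃█ □◎   █      
                                    ┃█ @ █  █      
                                    ┃█   ◎  █      
                                    ┃████████      
                                    ┃Moves: 0  0/3 
                                    ┃              
                                    ┃              
                                    ┃              
                                    ┃              


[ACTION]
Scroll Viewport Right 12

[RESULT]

                        ┃ Sokoban                  
                        ┠──────────────────────────
                        ┃████████                  
                        ┃█◎□  □ █                  
                        ┃█  █   █                  
                        ┃█ □◎   █                  
                        ┃█ @ █  █                  
                        ┃█   ◎  █                  
                        ┃████████                  
                        ┃Moves: 0  0/3             
                        ┃                          
                        ┃                          
                        ┃                          
                        ┃                          


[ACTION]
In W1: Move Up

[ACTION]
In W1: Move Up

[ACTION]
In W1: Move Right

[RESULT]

                        ┃ Sokoban                  
                        ┠──────────────────────────
                        ┃████████                  
                        ┃█◎□  □ █                  
                        ┃█ □█   █                  
                        ┃█  +   █                  
                        ┃█   █  █                  
                        ┃█   ◎  █                  
                        ┃████████                  
                        ┃Moves: 2  0/3             
                        ┃                          
                        ┃                          
                        ┃                          
                        ┃                          


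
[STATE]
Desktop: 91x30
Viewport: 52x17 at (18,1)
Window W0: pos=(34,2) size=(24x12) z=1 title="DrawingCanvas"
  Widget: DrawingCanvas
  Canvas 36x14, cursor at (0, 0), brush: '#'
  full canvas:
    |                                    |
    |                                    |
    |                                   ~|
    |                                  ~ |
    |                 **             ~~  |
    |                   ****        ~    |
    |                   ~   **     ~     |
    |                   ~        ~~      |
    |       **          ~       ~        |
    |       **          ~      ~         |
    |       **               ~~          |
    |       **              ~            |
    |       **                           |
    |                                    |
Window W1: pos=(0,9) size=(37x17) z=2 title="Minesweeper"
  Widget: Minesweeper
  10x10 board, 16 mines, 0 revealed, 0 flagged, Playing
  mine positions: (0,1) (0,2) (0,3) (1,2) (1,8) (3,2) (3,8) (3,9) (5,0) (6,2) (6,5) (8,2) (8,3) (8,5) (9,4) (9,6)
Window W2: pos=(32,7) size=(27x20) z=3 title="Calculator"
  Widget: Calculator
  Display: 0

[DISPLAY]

                                                    
                ┏━━━━━━━━━━━━━━━━━━━━━━┓            
                ┃ DrawingCanvas        ┃            
                ┠──────────────────────┨            
                ┃+                     ┃            
                ┃                      ┃            
              ┏━━━━━━━━━━━━━━━━━━━━━━━━━┓           
              ┃ Calculator              ┃           
━━━━━━━━━━━━━━┠─────────────────────────┨           
              ┃                        0┃           
──────────────┃┌───┬───┬───┬───┐        ┃           
              ┃│ 7 │ 8 │ 9 │ ÷ │        ┃           
              ┃├───┼───┼───┼───┤        ┃           
              ┃│ 4 │ 5 │ 6 │ × │        ┃           
              ┃├───┼───┼───┼───┤        ┃           
              ┃│ 1 │ 2 │ 3 │ - │        ┃           
              ┃├───┼───┼───┼───┤        ┃           


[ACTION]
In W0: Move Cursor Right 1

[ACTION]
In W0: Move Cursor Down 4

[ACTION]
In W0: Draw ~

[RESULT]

                                                    
                ┏━━━━━━━━━━━━━━━━━━━━━━┓            
                ┃ DrawingCanvas        ┃            
                ┠──────────────────────┨            
                ┃                      ┃            
                ┃                      ┃            
              ┏━━━━━━━━━━━━━━━━━━━━━━━━━┓           
              ┃ Calculator              ┃           
━━━━━━━━━━━━━━┠─────────────────────────┨           
              ┃                        0┃           
──────────────┃┌───┬───┬───┬───┐        ┃           
              ┃│ 7 │ 8 │ 9 │ ÷ │        ┃           
              ┃├───┼───┼───┼───┤        ┃           
              ┃│ 4 │ 5 │ 6 │ × │        ┃           
              ┃├───┼───┼───┼───┤        ┃           
              ┃│ 1 │ 2 │ 3 │ - │        ┃           
              ┃├───┼───┼───┼───┤        ┃           


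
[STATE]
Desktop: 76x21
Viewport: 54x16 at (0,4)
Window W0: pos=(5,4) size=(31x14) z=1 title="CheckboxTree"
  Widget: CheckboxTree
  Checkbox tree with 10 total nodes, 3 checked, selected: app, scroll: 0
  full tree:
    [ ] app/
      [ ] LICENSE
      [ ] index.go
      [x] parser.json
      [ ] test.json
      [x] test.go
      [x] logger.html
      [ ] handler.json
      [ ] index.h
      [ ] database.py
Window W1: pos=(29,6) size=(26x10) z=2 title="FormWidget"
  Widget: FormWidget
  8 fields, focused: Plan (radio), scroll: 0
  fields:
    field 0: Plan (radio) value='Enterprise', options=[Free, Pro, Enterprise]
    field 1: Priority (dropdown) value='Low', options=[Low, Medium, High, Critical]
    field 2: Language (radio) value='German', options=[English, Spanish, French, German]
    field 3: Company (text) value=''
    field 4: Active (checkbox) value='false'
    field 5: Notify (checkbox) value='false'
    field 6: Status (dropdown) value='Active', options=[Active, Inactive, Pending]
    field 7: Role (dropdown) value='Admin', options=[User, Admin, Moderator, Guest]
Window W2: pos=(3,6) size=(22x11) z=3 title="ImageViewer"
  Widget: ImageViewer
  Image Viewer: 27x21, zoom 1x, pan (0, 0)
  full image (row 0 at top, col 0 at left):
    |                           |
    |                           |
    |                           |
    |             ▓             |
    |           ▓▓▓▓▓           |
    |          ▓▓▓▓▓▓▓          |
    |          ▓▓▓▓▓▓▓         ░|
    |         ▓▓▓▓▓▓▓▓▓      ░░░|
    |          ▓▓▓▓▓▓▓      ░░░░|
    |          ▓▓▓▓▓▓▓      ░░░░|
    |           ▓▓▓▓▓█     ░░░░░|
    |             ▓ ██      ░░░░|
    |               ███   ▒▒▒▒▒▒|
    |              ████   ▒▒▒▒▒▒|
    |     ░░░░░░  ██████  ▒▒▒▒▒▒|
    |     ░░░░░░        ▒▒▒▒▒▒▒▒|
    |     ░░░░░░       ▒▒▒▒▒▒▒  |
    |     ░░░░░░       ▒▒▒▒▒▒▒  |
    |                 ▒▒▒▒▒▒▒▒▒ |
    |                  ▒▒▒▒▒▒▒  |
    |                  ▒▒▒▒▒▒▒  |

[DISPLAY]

     ┏━━━━━━━━━━━━━━━━━━━━━━━━━━━━━┓                  
     ┃ CheckboxTree                ┃                  
   ┏━━━━━━━━━━━━━━━━━━━━┓────┏━━━━━━━━━━━━━━━━━━━━━━━━
   ┃ ImageViewer        ┃    ┃ FormWidget             
   ┠────────────────────┨    ┠────────────────────────
   ┃                    ┃    ┃> Plan:       ( ) Free  
   ┃                    ┃    ┃  Priority:   [Low    ▼]
   ┃                    ┃    ┃  Language:   ( ) Englis
   ┃             ▓      ┃    ┃  Company:    [        ]
   ┃           ▓▓▓▓▓    ┃    ┃  Active:     [ ]       
   ┃          ▓▓▓▓▓▓▓   ┃    ┃  Notify:     [ ]       
   ┃          ▓▓▓▓▓▓▓   ┃    ┗━━━━━━━━━━━━━━━━━━━━━━━━
   ┗━━━━━━━━━━━━━━━━━━━━┛          ┃                  
     ┗━━━━━━━━━━━━━━━━━━━━━━━━━━━━━┛                  
                                                      
                                                      


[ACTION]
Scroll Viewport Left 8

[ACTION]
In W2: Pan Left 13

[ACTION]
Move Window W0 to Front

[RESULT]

     ┏━━━━━━━━━━━━━━━━━━━━━━━━━━━━━┓                  
     ┃ CheckboxTree                ┃                  
   ┏━┠─────────────────────────────┨━━━━━━━━━━━━━━━━━━
   ┃ ┃>[-] app/                    ┃idget             
   ┠─┃   [ ] LICENSE               ┃──────────────────
   ┃ ┃   [ ] index.go              ┃:       ( ) Free  
   ┃ ┃   [x] parser.json           ┃rity:   [Low    ▼]
   ┃ ┃   [ ] test.json             ┃uage:   ( ) Englis
   ┃ ┃   [x] test.go               ┃any:    [        ]
   ┃ ┃   [x] logger.html           ┃ve:     [ ]       
   ┃ ┃   [ ] handler.json          ┃fy:     [ ]       
   ┃ ┃   [ ] index.h               ┃━━━━━━━━━━━━━━━━━━
   ┗━┃   [ ] database.py           ┃                  
     ┗━━━━━━━━━━━━━━━━━━━━━━━━━━━━━┛                  
                                                      
                                                      


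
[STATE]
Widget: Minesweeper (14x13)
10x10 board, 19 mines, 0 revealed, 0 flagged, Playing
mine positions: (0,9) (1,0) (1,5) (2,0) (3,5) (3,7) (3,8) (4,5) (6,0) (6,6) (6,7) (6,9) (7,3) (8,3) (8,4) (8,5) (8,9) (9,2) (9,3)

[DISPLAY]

■■■■■■■■■■    
■■■■■■■■■■    
■■■■■■■■■■    
■■■■■■■■■■    
■■■■■■■■■■    
■■■■■■■■■■    
■■■■■■■■■■    
■■■■■■■■■■    
■■■■■■■■■■    
■■■■■■■■■■    
              
              
              


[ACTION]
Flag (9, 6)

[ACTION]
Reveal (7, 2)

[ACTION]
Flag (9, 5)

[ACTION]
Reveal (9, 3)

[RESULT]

■■■■■■■■■✹    
✹■■■■✹■■■■    
✹■■■■■■■■■    
■■■■■✹■✹✹■    
■■■■■✹■■■■    
■■■■■■■■■■    
✹■■■■■✹✹■✹    
■■2✹■■■■■■    
■■■✹✹✹■■■✹    
■■✹✹■⚑⚑■■■    
              
              
              


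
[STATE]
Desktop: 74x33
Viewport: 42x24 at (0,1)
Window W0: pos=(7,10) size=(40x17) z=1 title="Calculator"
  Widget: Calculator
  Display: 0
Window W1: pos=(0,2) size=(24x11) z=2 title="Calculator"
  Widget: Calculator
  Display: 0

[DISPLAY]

                                          
┏━━━━━━━━━━━━━━━━━━━━━━┓                  
┃ Calculator           ┃                  
┠──────────────────────┨                  
┃                     0┃                  
┃┌───┬───┬───┬───┐     ┃                  
┃│ 7 │ 8 │ 9 │ ÷ │     ┃                  
┃├───┼───┼───┼───┤     ┃                  
┃│ 4 │ 5 │ 6 │ × │     ┃                  
┃├───┼───┼───┼───┤     ┃━━━━━━━━━━━━━━━━━━
┃│ 1 │ 2 │ 3 │ - │     ┃                  
┗━━━━━━━━━━━━━━━━━━━━━━┛──────────────────
       ┃                                  
       ┃┌───┬───┬───┬───┐                 
       ┃│ 7 │ 8 │ 9 │ ÷ │                 
       ┃├───┼───┼───┼───┤                 
       ┃│ 4 │ 5 │ 6 │ × │                 
       ┃├───┼───┼───┼───┤                 
       ┃│ 1 │ 2 │ 3 │ - │                 
       ┃├───┼───┼───┼───┤                 
       ┃│ 0 │ . │ = │ + │                 
       ┃├───┼───┼───┼───┤                 
       ┃│ C │ MC│ MR│ M+│                 
       ┃└───┴───┴───┴───┘                 


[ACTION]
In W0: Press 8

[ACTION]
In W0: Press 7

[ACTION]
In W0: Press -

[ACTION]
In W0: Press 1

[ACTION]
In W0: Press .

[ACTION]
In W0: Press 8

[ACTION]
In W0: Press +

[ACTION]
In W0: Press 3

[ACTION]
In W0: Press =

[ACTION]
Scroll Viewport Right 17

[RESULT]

                                          
━━━━━━┓                                   
      ┃                                   
──────┨                                   
     0┃                                   
┐     ┃                                   
│     ┃                                   
┤     ┃                                   
│     ┃                                   
┤     ┃━━━━━━━━━━━━━━━━━━━━━━┓            
│     ┃                      ┃            
━━━━━━┛──────────────────────┨            
                         88.2┃            
───┬───┐                     ┃            
 9 │ ÷ │                     ┃            
───┼───┤                     ┃            
 6 │ × │                     ┃            
───┼───┤                     ┃            
 3 │ - │                     ┃            
───┼───┤                     ┃            
 = │ + │                     ┃            
───┼───┤                     ┃            
 MR│ M+│                     ┃            
───┴───┘                     ┃            


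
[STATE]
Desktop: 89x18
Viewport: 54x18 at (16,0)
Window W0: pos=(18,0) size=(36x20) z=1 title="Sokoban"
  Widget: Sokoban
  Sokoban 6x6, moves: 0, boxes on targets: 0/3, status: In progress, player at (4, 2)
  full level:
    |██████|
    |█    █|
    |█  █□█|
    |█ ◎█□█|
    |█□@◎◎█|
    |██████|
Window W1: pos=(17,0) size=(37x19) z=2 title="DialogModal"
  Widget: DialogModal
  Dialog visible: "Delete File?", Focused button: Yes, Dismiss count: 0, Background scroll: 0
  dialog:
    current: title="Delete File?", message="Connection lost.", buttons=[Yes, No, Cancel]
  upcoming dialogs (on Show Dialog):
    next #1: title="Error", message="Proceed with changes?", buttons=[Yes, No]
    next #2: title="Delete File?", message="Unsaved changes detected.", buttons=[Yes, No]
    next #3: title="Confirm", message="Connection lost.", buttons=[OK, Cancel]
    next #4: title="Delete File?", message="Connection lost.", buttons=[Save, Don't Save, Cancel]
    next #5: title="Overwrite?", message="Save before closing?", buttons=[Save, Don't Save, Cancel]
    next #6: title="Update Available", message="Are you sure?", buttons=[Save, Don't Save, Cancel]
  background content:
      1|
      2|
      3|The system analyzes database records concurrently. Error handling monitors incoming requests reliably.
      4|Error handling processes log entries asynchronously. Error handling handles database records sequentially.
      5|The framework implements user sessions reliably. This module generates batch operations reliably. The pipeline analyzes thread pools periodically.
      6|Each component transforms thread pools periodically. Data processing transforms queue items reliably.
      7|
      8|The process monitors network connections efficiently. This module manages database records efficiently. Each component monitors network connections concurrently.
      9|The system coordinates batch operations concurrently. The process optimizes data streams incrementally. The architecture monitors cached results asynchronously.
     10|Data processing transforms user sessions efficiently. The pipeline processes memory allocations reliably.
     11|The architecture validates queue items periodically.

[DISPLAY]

 ┏━━━━━━━━━━━━━━━━━━━━━━━━━━━━━━━━━━━┓                
 ┃ DialogModal                       ┃                
 ┠───────────────────────────────────┨                
 ┃                                   ┃                
 ┃                                   ┃                
 ┃The system analyzes database record┃                
 ┃Error handling processes log entrie┃                
 ┃The framework implements user sessi┃                
 ┃Each c┌─────────────────────┐ead po┃                
 ┃      │     Delete File?    │      ┃                
 ┃The pr│   Connection lost.  │connec┃                
 ┃The sy│ [Yes]  No   Cancel  │operat┃                
 ┃Data p└─────────────────────┘er ses┃                
 ┃The architecture validates queue it┃                
 ┃                                   ┃                
 ┃                                   ┃                
 ┃                                   ┃                
 ┃                                   ┃                


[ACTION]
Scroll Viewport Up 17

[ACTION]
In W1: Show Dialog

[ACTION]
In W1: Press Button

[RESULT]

 ┏━━━━━━━━━━━━━━━━━━━━━━━━━━━━━━━━━━━┓                
 ┃ DialogModal                       ┃                
 ┠───────────────────────────────────┨                
 ┃                                   ┃                
 ┃                                   ┃                
 ┃The system analyzes database record┃                
 ┃Error handling processes log entrie┃                
 ┃The framework implements user sessi┃                
 ┃Each component transforms thread po┃                
 ┃                                   ┃                
 ┃The process monitors network connec┃                
 ┃The system coordinates batch operat┃                
 ┃Data processing transforms user ses┃                
 ┃The architecture validates queue it┃                
 ┃                                   ┃                
 ┃                                   ┃                
 ┃                                   ┃                
 ┃                                   ┃                


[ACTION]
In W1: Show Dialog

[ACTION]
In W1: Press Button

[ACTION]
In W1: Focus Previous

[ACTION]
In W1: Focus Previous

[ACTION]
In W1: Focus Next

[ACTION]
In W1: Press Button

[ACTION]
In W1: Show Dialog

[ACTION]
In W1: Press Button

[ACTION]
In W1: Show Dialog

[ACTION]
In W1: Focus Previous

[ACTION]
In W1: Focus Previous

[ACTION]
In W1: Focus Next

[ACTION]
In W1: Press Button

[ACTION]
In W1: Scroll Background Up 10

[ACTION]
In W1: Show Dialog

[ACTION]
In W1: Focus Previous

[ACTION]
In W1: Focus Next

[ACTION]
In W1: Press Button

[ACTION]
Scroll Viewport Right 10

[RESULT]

━━━━━━━━━━━━━━━━━━━━━━━━━━━┓                          
odal                       ┃                          
───────────────────────────┨                          
                           ┃                          
                           ┃                          
em analyzes database record┃                          
ndling processes log entrie┃                          
ework implements user sessi┃                          
ponent transforms thread po┃                          
                           ┃                          
ess monitors network connec┃                          
em coordinates batch operat┃                          
cessing transforms user ses┃                          
itecture validates queue it┃                          
                           ┃                          
                           ┃                          
                           ┃                          
                           ┃                          
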